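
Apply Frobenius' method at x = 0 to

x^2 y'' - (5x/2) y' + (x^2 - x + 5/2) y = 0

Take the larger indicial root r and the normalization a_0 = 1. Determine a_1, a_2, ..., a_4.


Write in Frobenius form y'' + (p(x)/x) y' + (q(x)/x^2) y = 0:
  p(x) = -5/2,  q(x) = x^2 - x + 5/2.
Indicial equation: r(r-1) + (-5/2) r + (5/2) = 0 -> roots r_1 = 5/2, r_2 = 1.
Take r = r_1 = 5/2. Let y(x) = x^r sum_{n>=0} a_n x^n with a_0 = 1.
Substitute y = x^r sum a_n x^n and match x^{r+n}. The recurrence is
  D(n) a_n - 1 a_{n-1} + 1 a_{n-2} = 0,  where D(n) = (r+n)(r+n-1) + (-5/2)(r+n) + (5/2).
  a_n = [1 a_{n-1} - 1 a_{n-2}] / D(n).
Since the indicial polynomial factors as (r - r_1)(r - r_2), D(n) = (r_1 + n - r_1)(r_1 + n - r_2) = n(n + 3/2).
Evaluating step by step (a_0 = 1):
  n = 1: D(1) = 1(1 + 3/2) = 5/2; numerator = 1(1) = 1; a_1 = (1)/(5/2) = 2/5
  n = 2: D(2) = 2(2 + 3/2) = 7; numerator = 1(2/5) - 1(1) = -3/5; a_2 = (-3/5)/(7) = -3/35
  n = 3: D(3) = 3(3 + 3/2) = 27/2; numerator = 1(-3/35) - 1(2/5) = -17/35; a_3 = (-17/35)/(27/2) = -34/945
  n = 4: D(4) = 4(4 + 3/2) = 22; numerator = 1(-34/945) - 1(-3/35) = 47/945; a_4 = (47/945)/(22) = 47/20790

r = 5/2; a_0 = 1; a_1 = 2/5; a_2 = -3/35; a_3 = -34/945; a_4 = 47/20790


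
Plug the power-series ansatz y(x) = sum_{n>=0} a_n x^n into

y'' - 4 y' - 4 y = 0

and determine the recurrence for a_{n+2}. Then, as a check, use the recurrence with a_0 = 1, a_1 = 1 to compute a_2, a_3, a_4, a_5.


Substitute y = sum_n a_n x^n.
y''(x) has coefficient (n+2)(n+1) a_{n+2} at x^n;
-4 y'(x) has coefficient -4 (n+1) a_{n+1} at x^n;
-4 y(x) has coefficient -4 a_n at x^n.
Matching x^n: (n+2)(n+1) a_{n+2} - 4 (n+1) a_{n+1} - 4 a_n = 0.
Thus a_{n+2} = [4 (n+1) a_{n+1} + 4 a_n] / ((n+1)(n+2)).

Check with a_0 = 1, a_1 = 1 (apply the recurrence for n = 0, 1, 2, 3): a_0 = 1, a_1 = 1, a_2 = 4, a_3 = 6, a_4 = 22/3, a_5 = 106/15.

a_(n+2) = [4 (n+1) a_(n+1) + 4 a_n] / ((n+1)(n+2)); check: a_0 = 1, a_1 = 1, a_2 = 4, a_3 = 6, a_4 = 22/3, a_5 = 106/15


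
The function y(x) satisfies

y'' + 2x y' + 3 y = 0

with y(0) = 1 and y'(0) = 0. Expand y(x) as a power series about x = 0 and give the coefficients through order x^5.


Ansatz: y(x) = sum_{n>=0} a_n x^n, so y'(x) = sum_{n>=1} n a_n x^(n-1) and y''(x) = sum_{n>=2} n(n-1) a_n x^(n-2).
Substitute into P(x) y'' + Q(x) y' + R(x) y = 0 with P(x) = 1, Q(x) = 2x, R(x) = 3, and match powers of x.
Initial conditions: a_0 = 1, a_1 = 0.
Setting the coefficient of each power of x to zero and solving order by order (substituting the coefficients already found):
  x^0: 2 a_2 + 3 a_0 = 0  ->  2 a_2 = -3 a_0 = -3  ->  a_2 = -3/2
  x^1: 6 a_3 + 5 a_1 = 0  ->  6 a_3 = -5 a_1 = 0  ->  a_3 = 0
  x^2: 12 a_4 + 7 a_2 = 0  ->  12 a_4 = -7 a_2 = 21/2  ->  a_4 = 7/8
  x^3: 20 a_5 + 9 a_3 = 0  ->  20 a_5 = -9 a_3 = 0  ->  a_5 = 0
Truncated series: y(x) = 1 - (3/2) x^2 + (7/8) x^4 + O(x^6).

a_0 = 1; a_1 = 0; a_2 = -3/2; a_3 = 0; a_4 = 7/8; a_5 = 0


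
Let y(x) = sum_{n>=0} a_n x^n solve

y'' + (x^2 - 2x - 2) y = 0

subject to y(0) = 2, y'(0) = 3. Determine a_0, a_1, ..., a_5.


Ansatz: y(x) = sum_{n>=0} a_n x^n, so y'(x) = sum_{n>=1} n a_n x^(n-1) and y''(x) = sum_{n>=2} n(n-1) a_n x^(n-2).
Substitute into P(x) y'' + Q(x) y' + R(x) y = 0 with P(x) = 1, Q(x) = 0, R(x) = x^2 - 2x - 2, and match powers of x.
Initial conditions: a_0 = 2, a_1 = 3.
Setting the coefficient of each power of x to zero and solving order by order (substituting the coefficients already found):
  x^0: 2 a_2 - 2 a_0 = 0  ->  2 a_2 = 2 a_0 = 4  ->  a_2 = 2
  x^1: 6 a_3 - 2 a_1 - 2 a_0 = 0  ->  6 a_3 = 2 a_1 + 2 a_0 = 10  ->  a_3 = 5/3
  x^2: 12 a_4 - 2 a_2 - 2 a_1 + a_0 = 0  ->  12 a_4 = 2 a_2 + 2 a_1 - a_0 = 8  ->  a_4 = 2/3
  x^3: 20 a_5 - 2 a_3 - 2 a_2 + a_1 = 0  ->  20 a_5 = 2 a_3 + 2 a_2 - a_1 = 13/3  ->  a_5 = 13/60
Truncated series: y(x) = 2 + 3 x + 2 x^2 + (5/3) x^3 + (2/3) x^4 + (13/60) x^5 + O(x^6).

a_0 = 2; a_1 = 3; a_2 = 2; a_3 = 5/3; a_4 = 2/3; a_5 = 13/60


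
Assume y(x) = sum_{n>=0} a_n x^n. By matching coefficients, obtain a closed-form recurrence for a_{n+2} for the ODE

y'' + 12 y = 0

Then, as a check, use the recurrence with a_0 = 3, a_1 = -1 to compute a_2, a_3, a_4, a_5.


Substitute y = sum_n a_n x^n into y'' + (const) y = 0.
y''(x) = sum_{n>=0} (n+2)(n+1) a_{n+2} x^n.
The ODE becomes sum_n [(n+2)(n+1) a_{n+2} + 12 a_n] x^n = 0.
Setting each coefficient to zero gives the recurrence:
  (n+2)(n+1) a_{n+2} + 12 a_n = 0,
  a_{n+2} = -12 / ((n+1)(n+2)) a_n.

Check with a_0 = 3, a_1 = -1 (apply the recurrence for n = 0, 1, 2, 3): a_0 = 3, a_1 = -1, a_2 = -18, a_3 = 2, a_4 = 18, a_5 = -6/5.

a_{n+2} = -12/((n+1)(n+2)) * a_n; check: a_0 = 3, a_1 = -1, a_2 = -18, a_3 = 2, a_4 = 18, a_5 = -6/5


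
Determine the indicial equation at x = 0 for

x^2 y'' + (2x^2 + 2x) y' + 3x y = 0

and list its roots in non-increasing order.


Divide by x^2 to reach normal form y'' + P_1(x) y' + P_2(x) y = 0 with P_1(x) = 2 + 2/x and P_2(x) = 3/x.
x = 0 is a singular point because the y'-coefficient 2 + 2/x has a pole at x = 0 and the y-coefficient 3/x has a pole at x = 0.
It is a regular singular point because x P_1(x) = p(x) = 2x + 2 and x^2 P_2(x) = q(x) = 3x are polynomials, hence analytic at x = 0.
p(0) = 2,  q(0) = 0.
Indicial equation: r(r-1) + p(0) r + q(0) = 0, i.e. r^2 + (p(0) - 1) r + q(0) = 0, i.e. r^2 + 1 r = 0.
Discriminant: (1)^2 - 4(0) = 1, so r = (-1 ± 1)/2.
Solving: r_1 = 0, r_2 = -1.

indicial: r^2 + 1 r = 0; roots r_1 = 0, r_2 = -1


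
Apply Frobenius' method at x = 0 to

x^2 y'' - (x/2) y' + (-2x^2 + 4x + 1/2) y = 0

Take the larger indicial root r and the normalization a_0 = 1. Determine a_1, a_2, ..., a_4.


Write in Frobenius form y'' + (p(x)/x) y' + (q(x)/x^2) y = 0:
  p(x) = -1/2,  q(x) = -2x^2 + 4x + 1/2.
Indicial equation: r(r-1) + (-1/2) r + (1/2) = 0 -> roots r_1 = 1, r_2 = 1/2.
Take r = r_1 = 1. Let y(x) = x^r sum_{n>=0} a_n x^n with a_0 = 1.
Substitute y = x^r sum a_n x^n and match x^{r+n}. The recurrence is
  D(n) a_n + 4 a_{n-1} - 2 a_{n-2} = 0,  where D(n) = (r+n)(r+n-1) + (-1/2)(r+n) + (1/2).
  a_n = [-4 a_{n-1} + 2 a_{n-2}] / D(n).
Since the indicial polynomial factors as (r - r_1)(r - r_2), D(n) = (r_1 + n - r_1)(r_1 + n - r_2) = n(n + 1/2).
Evaluating step by step (a_0 = 1):
  n = 1: D(1) = 1(1 + 1/2) = 3/2; numerator = -4(1) = -4; a_1 = (-4)/(3/2) = -8/3
  n = 2: D(2) = 2(2 + 1/2) = 5; numerator = -4(-8/3) + 2(1) = 38/3; a_2 = (38/3)/(5) = 38/15
  n = 3: D(3) = 3(3 + 1/2) = 21/2; numerator = -4(38/15) + 2(-8/3) = -232/15; a_3 = (-232/15)/(21/2) = -464/315
  n = 4: D(4) = 4(4 + 1/2) = 18; numerator = -4(-464/315) + 2(38/15) = 3452/315; a_4 = (3452/315)/(18) = 1726/2835

r = 1; a_0 = 1; a_1 = -8/3; a_2 = 38/15; a_3 = -464/315; a_4 = 1726/2835


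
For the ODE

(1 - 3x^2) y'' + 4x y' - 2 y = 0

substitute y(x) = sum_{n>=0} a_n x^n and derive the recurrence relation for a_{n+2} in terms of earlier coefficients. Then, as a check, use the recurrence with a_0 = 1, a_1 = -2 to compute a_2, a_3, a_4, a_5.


Substitute y = sum_n a_n x^n.
(1 - 3 x^2) y'' contributes (n+2)(n+1) a_{n+2} - 3 n(n-1) a_n at x^n.
4 x y'(x) contributes 4 n a_n at x^n.
-2 y(x) contributes -2 a_n at x^n.
Matching x^n: (n+2)(n+1) a_{n+2} + (-3 n(n-1) + 4 n - 2) a_n = 0.
Thus a_{n+2} = (3 n(n-1) - 4 n + 2) / ((n+1)(n+2)) * a_n.

Check with a_0 = 1, a_1 = -2 (apply the recurrence for n = 0, 1, 2, 3): a_0 = 1, a_1 = -2, a_2 = 1, a_3 = 2/3, a_4 = 0, a_5 = 4/15.

a_(n+2) = (3 n(n-1) - 4 n + 2) / ((n+1)(n+2)) * a_n; check: a_0 = 1, a_1 = -2, a_2 = 1, a_3 = 2/3, a_4 = 0, a_5 = 4/15


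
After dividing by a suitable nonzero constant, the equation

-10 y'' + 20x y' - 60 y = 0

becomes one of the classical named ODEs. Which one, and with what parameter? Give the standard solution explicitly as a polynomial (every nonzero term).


All three coefficients share the factor -10; dividing through by -10 gives  y'' - 2x y' + 6 y = 0.
This matches the Hermite equation y'' - 2x y' + 2n y = 0 with 2n = 6, so n = 3; the polynomial solution is H_3(x).
With y = sum_k a_k x^k, matching x^k gives (k+2)(k+1) a_{k+2} = 2(k - n) a_k = 2(k - 3) a_k. The right side vanishes at k = 3, so the series with the parity of 3 terminates at degree 3.
Standard normalization: leading coefficient of H_n is 2^n, so a_3 = 2^3 = 8. Work downward with a_k = (k+1)(k+2) a_{k+2} / (2(k - n)):
  a_1 = (2)(3)(8) / (2(1 - 3)) = 48/(-4) = -12
Hence H_3(x) = 8 x^3 - 12 x.

H_3(x); series = 8 x^3 - 12 x


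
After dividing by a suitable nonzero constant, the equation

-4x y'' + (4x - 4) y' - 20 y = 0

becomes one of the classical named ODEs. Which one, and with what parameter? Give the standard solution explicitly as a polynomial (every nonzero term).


All three coefficients share the factor -4; dividing through by -4 gives  x y'' + (1 - x) y' + 5 y = 0.
This matches the Laguerre equation x y'' + (1 - x) y' + n y = 0 with n = 5; the polynomial solution is L_5(x).
With y = sum_k a_k x^k, matching x^k gives (k+1)k a_{k+1} + (k+1) a_{k+1} - k a_k + n a_k = 0, i.e. (k+1)^2 a_{k+1} = (k - n) a_k = (k - 5) a_k. The right side vanishes at k = 5, so the series terminates at degree 5.
Standard normalization L_n(0) = 1 gives a_0 = 1. Work upward with a_{k+1} = (k - 5) a_k / (k+1)^2:
  a_1 = (0 - 5)(1) / 1^2 = -5/1 = -5
  a_2 = (1 - 5)(-5) / 2^2 = 20/4 = 5
  a_3 = (2 - 5)(5) / 3^2 = -15/9 = -5/3
  a_4 = (3 - 5)(-5/3) / 4^2 = (10/3)/16 = 5/24
  a_5 = (4 - 5)(5/24) / 5^2 = (-5/24)/25 = -1/120
Hence L_5(x) = -x^5/120 + 5 x^4/24 - 5 x^3/3 + 5 x^2 - 5 x + 1.

L_5(x); series = -x^5/120 + 5 x^4/24 - 5 x^3/3 + 5 x^2 - 5 x + 1


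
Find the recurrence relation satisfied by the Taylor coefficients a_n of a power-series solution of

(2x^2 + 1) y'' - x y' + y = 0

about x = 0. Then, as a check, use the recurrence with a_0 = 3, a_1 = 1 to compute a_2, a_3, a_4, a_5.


Substitute y = sum_n a_n x^n.
(1 + 2 x^2) y'' contributes (n+2)(n+1) a_{n+2} + 2 n(n-1) a_n at x^n.
-x y'(x) contributes -n a_n at x^n.
y(x) contributes 1 a_n at x^n.
Matching x^n: (n+2)(n+1) a_{n+2} + (2 n(n-1) - n + 1) a_n = 0.
Thus a_{n+2} = (-2 n(n-1) + n - 1) / ((n+1)(n+2)) * a_n.

Check with a_0 = 3, a_1 = 1 (apply the recurrence for n = 0, 1, 2, 3): a_0 = 3, a_1 = 1, a_2 = -3/2, a_3 = 0, a_4 = 3/8, a_5 = 0.

a_(n+2) = (-2 n(n-1) + n - 1) / ((n+1)(n+2)) * a_n; check: a_0 = 3, a_1 = 1, a_2 = -3/2, a_3 = 0, a_4 = 3/8, a_5 = 0


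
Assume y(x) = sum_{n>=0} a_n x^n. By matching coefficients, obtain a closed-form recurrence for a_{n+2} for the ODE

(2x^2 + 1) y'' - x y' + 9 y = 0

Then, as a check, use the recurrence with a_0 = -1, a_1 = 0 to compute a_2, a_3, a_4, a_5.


Substitute y = sum_n a_n x^n.
(1 + 2 x^2) y'' contributes (n+2)(n+1) a_{n+2} + 2 n(n-1) a_n at x^n.
-x y'(x) contributes -n a_n at x^n.
9 y(x) contributes 9 a_n at x^n.
Matching x^n: (n+2)(n+1) a_{n+2} + (2 n(n-1) - n + 9) a_n = 0.
Thus a_{n+2} = (-2 n(n-1) + n - 9) / ((n+1)(n+2)) * a_n.

Check with a_0 = -1, a_1 = 0 (apply the recurrence for n = 0, 1, 2, 3): a_0 = -1, a_1 = 0, a_2 = 9/2, a_3 = 0, a_4 = -33/8, a_5 = 0.

a_(n+2) = (-2 n(n-1) + n - 9) / ((n+1)(n+2)) * a_n; check: a_0 = -1, a_1 = 0, a_2 = 9/2, a_3 = 0, a_4 = -33/8, a_5 = 0


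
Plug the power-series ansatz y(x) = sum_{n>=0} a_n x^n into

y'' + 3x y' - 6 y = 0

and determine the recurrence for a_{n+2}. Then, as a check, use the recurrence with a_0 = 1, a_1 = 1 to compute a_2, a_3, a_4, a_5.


Substitute y = sum_n a_n x^n.
y''(x) has coefficient (n+2)(n+1) a_{n+2} at x^n;
3 x y'(x) has coefficient 3 n a_n at x^n (shift);
-6 y(x) has coefficient -6 a_n at x^n.
Matching x^n: (n+2)(n+1) a_{n+2} + (3n - 6) a_n = 0.
Thus a_{n+2} = (-3n + 6) / ((n+1)(n+2)) * a_n.

Check with a_0 = 1, a_1 = 1 (apply the recurrence for n = 0, 1, 2, 3): a_0 = 1, a_1 = 1, a_2 = 3, a_3 = 1/2, a_4 = 0, a_5 = -3/40.

a_(n+2) = (-3n + 6) / ((n+1)(n+2)) * a_n; check: a_0 = 1, a_1 = 1, a_2 = 3, a_3 = 1/2, a_4 = 0, a_5 = -3/40


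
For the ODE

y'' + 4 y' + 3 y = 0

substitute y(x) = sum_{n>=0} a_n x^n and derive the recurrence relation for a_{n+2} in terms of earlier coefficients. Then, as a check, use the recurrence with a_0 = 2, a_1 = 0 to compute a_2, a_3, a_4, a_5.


Substitute y = sum_n a_n x^n.
y''(x) has coefficient (n+2)(n+1) a_{n+2} at x^n;
4 y'(x) has coefficient 4 (n+1) a_{n+1} at x^n;
3 y(x) has coefficient 3 a_n at x^n.
Matching x^n: (n+2)(n+1) a_{n+2} + 4 (n+1) a_{n+1} + 3 a_n = 0.
Thus a_{n+2} = [-4 (n+1) a_{n+1} - 3 a_n] / ((n+1)(n+2)).

Check with a_0 = 2, a_1 = 0 (apply the recurrence for n = 0, 1, 2, 3): a_0 = 2, a_1 = 0, a_2 = -3, a_3 = 4, a_4 = -13/4, a_5 = 2.

a_(n+2) = [-4 (n+1) a_(n+1) - 3 a_n] / ((n+1)(n+2)); check: a_0 = 2, a_1 = 0, a_2 = -3, a_3 = 4, a_4 = -13/4, a_5 = 2


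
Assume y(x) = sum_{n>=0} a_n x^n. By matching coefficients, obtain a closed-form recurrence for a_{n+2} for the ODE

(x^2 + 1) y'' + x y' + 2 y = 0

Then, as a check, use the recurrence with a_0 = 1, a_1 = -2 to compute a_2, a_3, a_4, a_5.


Substitute y = sum_n a_n x^n.
(1 + 1 x^2) y'' contributes (n+2)(n+1) a_{n+2} + n(n-1) a_n at x^n.
x y'(x) contributes n a_n at x^n.
2 y(x) contributes 2 a_n at x^n.
Matching x^n: (n+2)(n+1) a_{n+2} + (n(n-1) + n + 2) a_n = 0.
Thus a_{n+2} = (-n(n-1) - n - 2) / ((n+1)(n+2)) * a_n.

Check with a_0 = 1, a_1 = -2 (apply the recurrence for n = 0, 1, 2, 3): a_0 = 1, a_1 = -2, a_2 = -1, a_3 = 1, a_4 = 1/2, a_5 = -11/20.

a_(n+2) = (-n(n-1) - n - 2) / ((n+1)(n+2)) * a_n; check: a_0 = 1, a_1 = -2, a_2 = -1, a_3 = 1, a_4 = 1/2, a_5 = -11/20


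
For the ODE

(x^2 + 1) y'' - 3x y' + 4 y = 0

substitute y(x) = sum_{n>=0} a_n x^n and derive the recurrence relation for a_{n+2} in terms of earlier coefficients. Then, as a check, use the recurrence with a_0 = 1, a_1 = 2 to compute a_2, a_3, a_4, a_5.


Substitute y = sum_n a_n x^n.
(1 + 1 x^2) y'' contributes (n+2)(n+1) a_{n+2} + n(n-1) a_n at x^n.
-3 x y'(x) contributes -3 n a_n at x^n.
4 y(x) contributes 4 a_n at x^n.
Matching x^n: (n+2)(n+1) a_{n+2} + (n(n-1) - 3 n + 4) a_n = 0.
Thus a_{n+2} = (-n(n-1) + 3 n - 4) / ((n+1)(n+2)) * a_n.

Check with a_0 = 1, a_1 = 2 (apply the recurrence for n = 0, 1, 2, 3): a_0 = 1, a_1 = 2, a_2 = -2, a_3 = -1/3, a_4 = 0, a_5 = 1/60.

a_(n+2) = (-n(n-1) + 3 n - 4) / ((n+1)(n+2)) * a_n; check: a_0 = 1, a_1 = 2, a_2 = -2, a_3 = -1/3, a_4 = 0, a_5 = 1/60


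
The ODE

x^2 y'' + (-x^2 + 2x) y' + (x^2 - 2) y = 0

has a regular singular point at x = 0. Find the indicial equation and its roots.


Divide by x^2 to reach normal form y'' + P_1(x) y' + P_2(x) y = 0 with P_1(x) = -1 + 2/x and P_2(x) = 1 - 2/x^2.
x = 0 is a singular point because the y'-coefficient -1 + 2/x has a pole at x = 0 and the y-coefficient 1 - 2/x^2 has a pole at x = 0.
It is a regular singular point because x P_1(x) = p(x) = 2 - x and x^2 P_2(x) = q(x) = x^2 - 2 are polynomials, hence analytic at x = 0.
p(0) = 2,  q(0) = -2.
Indicial equation: r(r-1) + p(0) r + q(0) = 0, i.e. r^2 + (p(0) - 1) r + q(0) = 0, i.e. r^2 + 1 r - 2 = 0.
Discriminant: (1)^2 - 4(-2) = 9, so r = (-1 ± 3)/2.
Solving: r_1 = 1, r_2 = -2.

indicial: r^2 + 1 r - 2 = 0; roots r_1 = 1, r_2 = -2


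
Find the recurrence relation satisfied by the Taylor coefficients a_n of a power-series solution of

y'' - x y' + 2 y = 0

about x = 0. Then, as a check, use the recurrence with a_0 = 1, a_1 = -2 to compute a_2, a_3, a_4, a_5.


Substitute y = sum_n a_n x^n.
y''(x) has coefficient (n+2)(n+1) a_{n+2} at x^n;
-x y'(x) has coefficient -n a_n at x^n (shift);
2 y(x) has coefficient 2 a_n at x^n.
Matching x^n: (n+2)(n+1) a_{n+2} + (-n + 2) a_n = 0.
Thus a_{n+2} = (n - 2) / ((n+1)(n+2)) * a_n.

Check with a_0 = 1, a_1 = -2 (apply the recurrence for n = 0, 1, 2, 3): a_0 = 1, a_1 = -2, a_2 = -1, a_3 = 1/3, a_4 = 0, a_5 = 1/60.

a_(n+2) = (n - 2) / ((n+1)(n+2)) * a_n; check: a_0 = 1, a_1 = -2, a_2 = -1, a_3 = 1/3, a_4 = 0, a_5 = 1/60


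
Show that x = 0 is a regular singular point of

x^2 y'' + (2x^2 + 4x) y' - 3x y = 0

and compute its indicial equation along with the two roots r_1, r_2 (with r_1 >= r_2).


Divide by x^2 to reach normal form y'' + P_1(x) y' + P_2(x) y = 0 with P_1(x) = 2 + 4/x and P_2(x) = -3/x.
x = 0 is a singular point because the y'-coefficient 2 + 4/x has a pole at x = 0 and the y-coefficient -3/x has a pole at x = 0.
It is a regular singular point because x P_1(x) = p(x) = 2x + 4 and x^2 P_2(x) = q(x) = -3x are polynomials, hence analytic at x = 0.
p(0) = 4,  q(0) = 0.
Indicial equation: r(r-1) + p(0) r + q(0) = 0, i.e. r^2 + (p(0) - 1) r + q(0) = 0, i.e. r^2 + 3 r = 0.
Discriminant: (3)^2 - 4(0) = 9, so r = (-3 ± 3)/2.
Solving: r_1 = 0, r_2 = -3.

indicial: r^2 + 3 r = 0; roots r_1 = 0, r_2 = -3


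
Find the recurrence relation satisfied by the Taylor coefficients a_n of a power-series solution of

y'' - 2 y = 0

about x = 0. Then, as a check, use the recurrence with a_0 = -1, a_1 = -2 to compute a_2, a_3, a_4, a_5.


Substitute y = sum_n a_n x^n into y'' + (const) y = 0.
y''(x) = sum_{n>=0} (n+2)(n+1) a_{n+2} x^n.
The ODE becomes sum_n [(n+2)(n+1) a_{n+2} - 2 a_n] x^n = 0.
Setting each coefficient to zero gives the recurrence:
  (n+2)(n+1) a_{n+2} - 2 a_n = 0,
  a_{n+2} = 2 / ((n+1)(n+2)) a_n.

Check with a_0 = -1, a_1 = -2 (apply the recurrence for n = 0, 1, 2, 3): a_0 = -1, a_1 = -2, a_2 = -1, a_3 = -2/3, a_4 = -1/6, a_5 = -1/15.

a_{n+2} = 2/((n+1)(n+2)) * a_n; check: a_0 = -1, a_1 = -2, a_2 = -1, a_3 = -2/3, a_4 = -1/6, a_5 = -1/15


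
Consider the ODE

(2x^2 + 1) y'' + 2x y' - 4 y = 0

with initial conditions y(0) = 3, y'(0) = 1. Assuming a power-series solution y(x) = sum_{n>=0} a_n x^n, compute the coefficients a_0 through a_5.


Ansatz: y(x) = sum_{n>=0} a_n x^n, so y'(x) = sum_{n>=1} n a_n x^(n-1) and y''(x) = sum_{n>=2} n(n-1) a_n x^(n-2).
Substitute into P(x) y'' + Q(x) y' + R(x) y = 0 with P(x) = 2x^2 + 1, Q(x) = 2x, R(x) = -4, and match powers of x.
Initial conditions: a_0 = 3, a_1 = 1.
Setting the coefficient of each power of x to zero and solving order by order (substituting the coefficients already found):
  x^0: 2 a_2 - 4 a_0 = 0  ->  2 a_2 = 4 a_0 = 12  ->  a_2 = 6
  x^1: 6 a_3 - 2 a_1 = 0  ->  6 a_3 = 2 a_1 = 2  ->  a_3 = 1/3
  x^2: 12 a_4 + 4 a_2 = 0  ->  12 a_4 = -4 a_2 = -24  ->  a_4 = -2
  x^3: 20 a_5 + 14 a_3 = 0  ->  20 a_5 = -14 a_3 = -14/3  ->  a_5 = -7/30
Truncated series: y(x) = 3 + x + 6 x^2 + (1/3) x^3 - 2 x^4 - (7/30) x^5 + O(x^6).

a_0 = 3; a_1 = 1; a_2 = 6; a_3 = 1/3; a_4 = -2; a_5 = -7/30


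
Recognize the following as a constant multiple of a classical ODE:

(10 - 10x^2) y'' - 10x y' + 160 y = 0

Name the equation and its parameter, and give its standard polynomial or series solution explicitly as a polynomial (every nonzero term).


All three coefficients share the factor 10; dividing through by 10 gives  (1 - x^2) y'' - x y' + 16 y = 0.
This matches the Chebyshev equation (1 - x^2) y'' - x y' + n^2 y = 0 (note the -x y' term, not -2x y') with n^2 = 16, so n = 4; the polynomial solution is T_4(x).
With y = sum_k a_k x^k, matching x^k gives (k+2)(k+1) a_{k+2} = (k^2 - n^2) a_k = (k - 4)(k + 4) a_k. The right side vanishes at k = 4, so the series with the parity of 4 terminates at degree 4.
Standard normalization: leading coefficient of T_n is 2^(n-1), so a_4 = 2^3 = 8. Work downward with a_k = (k+1)(k+2) a_{k+2} / ((k - 4)(k + 4)):
  a_2 = (3)(4)(8) / ((2 - 4)(2 + 4)) = 96/(-12) = -8
  a_0 = (1)(2)(-8) / ((0 - 4)(0 + 4)) = -16/(-16) = 1
Hence T_4(x) = 8 x^4 - 8 x^2 + 1.

T_4(x); series = 8 x^4 - 8 x^2 + 1


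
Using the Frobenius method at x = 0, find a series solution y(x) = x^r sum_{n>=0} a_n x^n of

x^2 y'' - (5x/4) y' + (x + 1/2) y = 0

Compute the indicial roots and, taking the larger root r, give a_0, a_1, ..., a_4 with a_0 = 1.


Write in Frobenius form y'' + (p(x)/x) y' + (q(x)/x^2) y = 0:
  p(x) = -5/4,  q(x) = x + 1/2.
Indicial equation: r(r-1) + (-5/4) r + (1/2) = 0 -> roots r_1 = 2, r_2 = 1/4.
Take r = r_1 = 2. Let y(x) = x^r sum_{n>=0} a_n x^n with a_0 = 1.
Substitute y = x^r sum a_n x^n and match x^{r+n}. The recurrence is
  D(n) a_n + 1 a_{n-1} = 0,  where D(n) = (r+n)(r+n-1) + (-5/4)(r+n) + (1/2).
  a_n = -1 / D(n) * a_{n-1}.
Since the indicial polynomial factors as (r - r_1)(r - r_2), D(n) = (r_1 + n - r_1)(r_1 + n - r_2) = n(n + 7/4).
Evaluating step by step (a_0 = 1):
  n = 1: D(1) = 1(1 + 7/4) = 11/4; numerator = -1(1) = -1; a_1 = (-1)/(11/4) = -4/11
  n = 2: D(2) = 2(2 + 7/4) = 15/2; numerator = -1(-4/11) = 4/11; a_2 = (4/11)/(15/2) = 8/165
  n = 3: D(3) = 3(3 + 7/4) = 57/4; numerator = -1(8/165) = -8/165; a_3 = (-8/165)/(57/4) = -32/9405
  n = 4: D(4) = 4(4 + 7/4) = 23; numerator = -1(-32/9405) = 32/9405; a_4 = (32/9405)/(23) = 32/216315

r = 2; a_0 = 1; a_1 = -4/11; a_2 = 8/165; a_3 = -32/9405; a_4 = 32/216315


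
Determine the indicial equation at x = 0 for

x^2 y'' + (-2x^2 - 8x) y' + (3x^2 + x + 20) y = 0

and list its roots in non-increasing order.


Divide by x^2 to reach normal form y'' + P_1(x) y' + P_2(x) y = 0 with P_1(x) = -2 - 8/x and P_2(x) = 3 + 1/x + 20/x^2.
x = 0 is a singular point because the y'-coefficient -2 - 8/x has a pole at x = 0 and the y-coefficient 3 + 1/x + 20/x^2 has a pole at x = 0.
It is a regular singular point because x P_1(x) = p(x) = -2x - 8 and x^2 P_2(x) = q(x) = 3x^2 + x + 20 are polynomials, hence analytic at x = 0.
p(0) = -8,  q(0) = 20.
Indicial equation: r(r-1) + p(0) r + q(0) = 0, i.e. r^2 + (p(0) - 1) r + q(0) = 0, i.e. r^2 - 9 r + 20 = 0.
Discriminant: (-9)^2 - 4(20) = 1, so r = (9 ± 1)/2.
Solving: r_1 = 5, r_2 = 4.

indicial: r^2 - 9 r + 20 = 0; roots r_1 = 5, r_2 = 4


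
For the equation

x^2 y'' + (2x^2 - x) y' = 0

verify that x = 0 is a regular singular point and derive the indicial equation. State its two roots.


Divide by x^2 to reach normal form y'' + P_1(x) y' + P_2(x) y = 0 with P_1(x) = 2 - 1/x and P_2(x) = 0.
x = 0 is a singular point because the y'-coefficient 2 - 1/x has a pole at x = 0.
It is a regular singular point because x P_1(x) = p(x) = 2x - 1 and x^2 P_2(x) = q(x) = 0 are polynomials, hence analytic at x = 0.
p(0) = -1,  q(0) = 0.
Indicial equation: r(r-1) + p(0) r + q(0) = 0, i.e. r^2 + (p(0) - 1) r + q(0) = 0, i.e. r^2 - 2 r = 0.
Discriminant: (-2)^2 - 4(0) = 4, so r = (2 ± 2)/2.
Solving: r_1 = 2, r_2 = 0.

indicial: r^2 - 2 r = 0; roots r_1 = 2, r_2 = 0


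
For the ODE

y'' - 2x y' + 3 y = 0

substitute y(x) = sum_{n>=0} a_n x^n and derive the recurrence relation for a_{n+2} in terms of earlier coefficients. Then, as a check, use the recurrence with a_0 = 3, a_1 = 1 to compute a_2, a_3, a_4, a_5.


Substitute y = sum_n a_n x^n.
y''(x) has coefficient (n+2)(n+1) a_{n+2} at x^n;
-2 x y'(x) has coefficient -2 n a_n at x^n (shift);
3 y(x) has coefficient 3 a_n at x^n.
Matching x^n: (n+2)(n+1) a_{n+2} + (-2n + 3) a_n = 0.
Thus a_{n+2} = (2n - 3) / ((n+1)(n+2)) * a_n.

Check with a_0 = 3, a_1 = 1 (apply the recurrence for n = 0, 1, 2, 3): a_0 = 3, a_1 = 1, a_2 = -9/2, a_3 = -1/6, a_4 = -3/8, a_5 = -1/40.

a_(n+2) = (2n - 3) / ((n+1)(n+2)) * a_n; check: a_0 = 3, a_1 = 1, a_2 = -9/2, a_3 = -1/6, a_4 = -3/8, a_5 = -1/40


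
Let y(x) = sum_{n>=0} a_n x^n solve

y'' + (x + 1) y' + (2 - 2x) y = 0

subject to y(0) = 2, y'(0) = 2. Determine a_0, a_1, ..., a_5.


Ansatz: y(x) = sum_{n>=0} a_n x^n, so y'(x) = sum_{n>=1} n a_n x^(n-1) and y''(x) = sum_{n>=2} n(n-1) a_n x^(n-2).
Substitute into P(x) y'' + Q(x) y' + R(x) y = 0 with P(x) = 1, Q(x) = x + 1, R(x) = 2 - 2x, and match powers of x.
Initial conditions: a_0 = 2, a_1 = 2.
Setting the coefficient of each power of x to zero and solving order by order (substituting the coefficients already found):
  x^0: 2 a_2 + a_1 + 2 a_0 = 0  ->  2 a_2 = -a_1 - 2 a_0 = -6  ->  a_2 = -3
  x^1: 6 a_3 + 2 a_2 + 3 a_1 - 2 a_0 = 0  ->  6 a_3 = -2 a_2 - 3 a_1 + 2 a_0 = 4  ->  a_3 = 2/3
  x^2: 12 a_4 + 3 a_3 + 4 a_2 - 2 a_1 = 0  ->  12 a_4 = -3 a_3 - 4 a_2 + 2 a_1 = 14  ->  a_4 = 7/6
  x^3: 20 a_5 + 4 a_4 + 5 a_3 - 2 a_2 = 0  ->  20 a_5 = -4 a_4 - 5 a_3 + 2 a_2 = -14  ->  a_5 = -7/10
Truncated series: y(x) = 2 + 2 x - 3 x^2 + (2/3) x^3 + (7/6) x^4 - (7/10) x^5 + O(x^6).

a_0 = 2; a_1 = 2; a_2 = -3; a_3 = 2/3; a_4 = 7/6; a_5 = -7/10


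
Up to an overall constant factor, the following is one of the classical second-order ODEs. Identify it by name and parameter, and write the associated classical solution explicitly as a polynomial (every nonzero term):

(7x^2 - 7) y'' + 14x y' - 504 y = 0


All three coefficients share the factor -7; dividing through by -7 gives  (1 - x^2) y'' - 2x y' + 72 y = 0.
This matches the Legendre equation (1 - x^2) y'' - 2x y' + n(n+1) y = 0 (note the -2x y' term) with n(n+1) = 72, so n = 8; the polynomial solution is P_8(x).
With y = sum_k a_k x^k, matching x^k gives (k+2)(k+1) a_{k+2} = [k(k+1) - n(n+1)] a_k = (k - 8)(k + 9) a_k. The right side vanishes at k = 8, so the series with the parity of 8 terminates at degree 8.
Standard normalization (P_n(1) = 1): leading coefficient (2n)!/(2^n (n!)^2) = 20922789888000/(256*1625702400) = 6435/128, so a_8 = 6435/128. Work downward with a_k = (k+1)(k+2) a_{k+2} / ((k - 8)(k + 9)):
  a_6 = (7)(8)(6435/128) / ((6 - 8)(6 + 9)) = (45045/16)/(-30) = -3003/32
  a_4 = (5)(6)(-3003/32) / ((4 - 8)(4 + 9)) = (-45045/16)/(-52) = 3465/64
  a_2 = (3)(4)(3465/64) / ((2 - 8)(2 + 9)) = (10395/16)/(-66) = -315/32
  a_0 = (1)(2)(-315/32) / ((0 - 8)(0 + 9)) = (-315/16)/(-72) = 35/128
Hence P_8(x) = 6435 x^8/128 - 3003 x^6/32 + 3465 x^4/64 - 315 x^2/32 + 35/128.

P_8(x); series = 6435 x^8/128 - 3003 x^6/32 + 3465 x^4/64 - 315 x^2/32 + 35/128


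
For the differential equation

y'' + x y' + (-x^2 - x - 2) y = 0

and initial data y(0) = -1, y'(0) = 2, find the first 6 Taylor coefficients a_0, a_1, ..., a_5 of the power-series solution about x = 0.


Ansatz: y(x) = sum_{n>=0} a_n x^n, so y'(x) = sum_{n>=1} n a_n x^(n-1) and y''(x) = sum_{n>=2} n(n-1) a_n x^(n-2).
Substitute into P(x) y'' + Q(x) y' + R(x) y = 0 with P(x) = 1, Q(x) = x, R(x) = -x^2 - x - 2, and match powers of x.
Initial conditions: a_0 = -1, a_1 = 2.
Setting the coefficient of each power of x to zero and solving order by order (substituting the coefficients already found):
  x^0: 2 a_2 - 2 a_0 = 0  ->  2 a_2 = 2 a_0 = -2  ->  a_2 = -1
  x^1: 6 a_3 - a_1 - a_0 = 0  ->  6 a_3 = a_1 + a_0 = 1  ->  a_3 = 1/6
  x^2: 12 a_4 - a_1 - a_0 = 0  ->  12 a_4 = a_1 + a_0 = 1  ->  a_4 = 1/12
  x^3: 20 a_5 + a_3 - a_2 - a_1 = 0  ->  20 a_5 = -a_3 + a_2 + a_1 = 5/6  ->  a_5 = 1/24
Truncated series: y(x) = -1 + 2 x - x^2 + (1/6) x^3 + (1/12) x^4 + (1/24) x^5 + O(x^6).

a_0 = -1; a_1 = 2; a_2 = -1; a_3 = 1/6; a_4 = 1/12; a_5 = 1/24


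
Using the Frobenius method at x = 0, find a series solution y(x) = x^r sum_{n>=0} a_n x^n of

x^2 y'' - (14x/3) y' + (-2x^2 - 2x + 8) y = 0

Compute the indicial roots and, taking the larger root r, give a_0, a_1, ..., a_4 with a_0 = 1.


Write in Frobenius form y'' + (p(x)/x) y' + (q(x)/x^2) y = 0:
  p(x) = -14/3,  q(x) = -2x^2 - 2x + 8.
Indicial equation: r(r-1) + (-14/3) r + (8) = 0 -> roots r_1 = 3, r_2 = 8/3.
Take r = r_1 = 3. Let y(x) = x^r sum_{n>=0} a_n x^n with a_0 = 1.
Substitute y = x^r sum a_n x^n and match x^{r+n}. The recurrence is
  D(n) a_n - 2 a_{n-1} - 2 a_{n-2} = 0,  where D(n) = (r+n)(r+n-1) + (-14/3)(r+n) + (8).
  a_n = [2 a_{n-1} + 2 a_{n-2}] / D(n).
Since the indicial polynomial factors as (r - r_1)(r - r_2), D(n) = (r_1 + n - r_1)(r_1 + n - r_2) = n(n + 1/3).
Evaluating step by step (a_0 = 1):
  n = 1: D(1) = 1(1 + 1/3) = 4/3; numerator = 2(1) = 2; a_1 = (2)/(4/3) = 3/2
  n = 2: D(2) = 2(2 + 1/3) = 14/3; numerator = 2(3/2) + 2(1) = 5; a_2 = (5)/(14/3) = 15/14
  n = 3: D(3) = 3(3 + 1/3) = 10; numerator = 2(15/14) + 2(3/2) = 36/7; a_3 = (36/7)/(10) = 18/35
  n = 4: D(4) = 4(4 + 1/3) = 52/3; numerator = 2(18/35) + 2(15/14) = 111/35; a_4 = (111/35)/(52/3) = 333/1820

r = 3; a_0 = 1; a_1 = 3/2; a_2 = 15/14; a_3 = 18/35; a_4 = 333/1820


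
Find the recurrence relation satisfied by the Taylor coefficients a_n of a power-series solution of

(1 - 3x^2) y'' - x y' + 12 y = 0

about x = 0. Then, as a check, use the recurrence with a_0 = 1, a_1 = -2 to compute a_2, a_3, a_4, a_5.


Substitute y = sum_n a_n x^n.
(1 - 3 x^2) y'' contributes (n+2)(n+1) a_{n+2} - 3 n(n-1) a_n at x^n.
-x y'(x) contributes -n a_n at x^n.
12 y(x) contributes 12 a_n at x^n.
Matching x^n: (n+2)(n+1) a_{n+2} + (-3 n(n-1) - n + 12) a_n = 0.
Thus a_{n+2} = (3 n(n-1) + n - 12) / ((n+1)(n+2)) * a_n.

Check with a_0 = 1, a_1 = -2 (apply the recurrence for n = 0, 1, 2, 3): a_0 = 1, a_1 = -2, a_2 = -6, a_3 = 11/3, a_4 = 2, a_5 = 33/20.

a_(n+2) = (3 n(n-1) + n - 12) / ((n+1)(n+2)) * a_n; check: a_0 = 1, a_1 = -2, a_2 = -6, a_3 = 11/3, a_4 = 2, a_5 = 33/20


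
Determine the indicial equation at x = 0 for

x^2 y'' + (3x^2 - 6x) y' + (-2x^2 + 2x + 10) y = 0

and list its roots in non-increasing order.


Divide by x^2 to reach normal form y'' + P_1(x) y' + P_2(x) y = 0 with P_1(x) = 3 - 6/x and P_2(x) = -2 + 2/x + 10/x^2.
x = 0 is a singular point because the y'-coefficient 3 - 6/x has a pole at x = 0 and the y-coefficient -2 + 2/x + 10/x^2 has a pole at x = 0.
It is a regular singular point because x P_1(x) = p(x) = 3x - 6 and x^2 P_2(x) = q(x) = -2x^2 + 2x + 10 are polynomials, hence analytic at x = 0.
p(0) = -6,  q(0) = 10.
Indicial equation: r(r-1) + p(0) r + q(0) = 0, i.e. r^2 + (p(0) - 1) r + q(0) = 0, i.e. r^2 - 7 r + 10 = 0.
Discriminant: (-7)^2 - 4(10) = 9, so r = (7 ± 3)/2.
Solving: r_1 = 5, r_2 = 2.

indicial: r^2 - 7 r + 10 = 0; roots r_1 = 5, r_2 = 2


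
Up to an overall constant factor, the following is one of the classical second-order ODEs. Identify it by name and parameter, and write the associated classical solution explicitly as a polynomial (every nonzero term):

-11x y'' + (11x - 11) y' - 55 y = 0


All three coefficients share the factor -11; dividing through by -11 gives  x y'' + (1 - x) y' + 5 y = 0.
This matches the Laguerre equation x y'' + (1 - x) y' + n y = 0 with n = 5; the polynomial solution is L_5(x).
With y = sum_k a_k x^k, matching x^k gives (k+1)k a_{k+1} + (k+1) a_{k+1} - k a_k + n a_k = 0, i.e. (k+1)^2 a_{k+1} = (k - n) a_k = (k - 5) a_k. The right side vanishes at k = 5, so the series terminates at degree 5.
Standard normalization L_n(0) = 1 gives a_0 = 1. Work upward with a_{k+1} = (k - 5) a_k / (k+1)^2:
  a_1 = (0 - 5)(1) / 1^2 = -5/1 = -5
  a_2 = (1 - 5)(-5) / 2^2 = 20/4 = 5
  a_3 = (2 - 5)(5) / 3^2 = -15/9 = -5/3
  a_4 = (3 - 5)(-5/3) / 4^2 = (10/3)/16 = 5/24
  a_5 = (4 - 5)(5/24) / 5^2 = (-5/24)/25 = -1/120
Hence L_5(x) = -x^5/120 + 5 x^4/24 - 5 x^3/3 + 5 x^2 - 5 x + 1.

L_5(x); series = -x^5/120 + 5 x^4/24 - 5 x^3/3 + 5 x^2 - 5 x + 1


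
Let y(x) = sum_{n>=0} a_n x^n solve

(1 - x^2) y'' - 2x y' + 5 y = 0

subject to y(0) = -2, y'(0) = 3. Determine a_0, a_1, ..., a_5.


Ansatz: y(x) = sum_{n>=0} a_n x^n, so y'(x) = sum_{n>=1} n a_n x^(n-1) and y''(x) = sum_{n>=2} n(n-1) a_n x^(n-2).
Substitute into P(x) y'' + Q(x) y' + R(x) y = 0 with P(x) = 1 - x^2, Q(x) = -2x, R(x) = 5, and match powers of x.
Initial conditions: a_0 = -2, a_1 = 3.
Setting the coefficient of each power of x to zero and solving order by order (substituting the coefficients already found):
  x^0: 2 a_2 + 5 a_0 = 0  ->  2 a_2 = -5 a_0 = 10  ->  a_2 = 5
  x^1: 6 a_3 + 3 a_1 = 0  ->  6 a_3 = -3 a_1 = -9  ->  a_3 = -3/2
  x^2: 12 a_4 - a_2 = 0  ->  12 a_4 = a_2 = 5  ->  a_4 = 5/12
  x^3: 20 a_5 - 7 a_3 = 0  ->  20 a_5 = 7 a_3 = -21/2  ->  a_5 = -21/40
Truncated series: y(x) = -2 + 3 x + 5 x^2 - (3/2) x^3 + (5/12) x^4 - (21/40) x^5 + O(x^6).

a_0 = -2; a_1 = 3; a_2 = 5; a_3 = -3/2; a_4 = 5/12; a_5 = -21/40


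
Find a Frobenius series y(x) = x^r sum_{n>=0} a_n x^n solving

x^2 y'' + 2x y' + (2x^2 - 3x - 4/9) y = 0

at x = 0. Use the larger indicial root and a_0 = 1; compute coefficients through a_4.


Write in Frobenius form y'' + (p(x)/x) y' + (q(x)/x^2) y = 0:
  p(x) = 2,  q(x) = 2x^2 - 3x - 4/9.
Indicial equation: r(r-1) + (2) r + (-4/9) = 0 -> roots r_1 = 1/3, r_2 = -4/3.
Take r = r_1 = 1/3. Let y(x) = x^r sum_{n>=0} a_n x^n with a_0 = 1.
Substitute y = x^r sum a_n x^n and match x^{r+n}. The recurrence is
  D(n) a_n - 3 a_{n-1} + 2 a_{n-2} = 0,  where D(n) = (r+n)(r+n-1) + (2)(r+n) + (-4/9).
  a_n = [3 a_{n-1} - 2 a_{n-2}] / D(n).
Since the indicial polynomial factors as (r - r_1)(r - r_2), D(n) = (r_1 + n - r_1)(r_1 + n - r_2) = n(n + 5/3).
Evaluating step by step (a_0 = 1):
  n = 1: D(1) = 1(1 + 5/3) = 8/3; numerator = 3(1) = 3; a_1 = (3)/(8/3) = 9/8
  n = 2: D(2) = 2(2 + 5/3) = 22/3; numerator = 3(9/8) - 2(1) = 11/8; a_2 = (11/8)/(22/3) = 3/16
  n = 3: D(3) = 3(3 + 5/3) = 14; numerator = 3(3/16) - 2(9/8) = -27/16; a_3 = (-27/16)/(14) = -27/224
  n = 4: D(4) = 4(4 + 5/3) = 68/3; numerator = 3(-27/224) - 2(3/16) = -165/224; a_4 = (-165/224)/(68/3) = -495/15232

r = 1/3; a_0 = 1; a_1 = 9/8; a_2 = 3/16; a_3 = -27/224; a_4 = -495/15232


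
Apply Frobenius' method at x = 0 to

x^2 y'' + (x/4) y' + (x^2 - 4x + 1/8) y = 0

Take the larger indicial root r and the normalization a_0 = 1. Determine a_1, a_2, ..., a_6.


Write in Frobenius form y'' + (p(x)/x) y' + (q(x)/x^2) y = 0:
  p(x) = 1/4,  q(x) = x^2 - 4x + 1/8.
Indicial equation: r(r-1) + (1/4) r + (1/8) = 0 -> roots r_1 = 1/2, r_2 = 1/4.
Take r = r_1 = 1/2. Let y(x) = x^r sum_{n>=0} a_n x^n with a_0 = 1.
Substitute y = x^r sum a_n x^n and match x^{r+n}. The recurrence is
  D(n) a_n - 4 a_{n-1} + 1 a_{n-2} = 0,  where D(n) = (r+n)(r+n-1) + (1/4)(r+n) + (1/8).
  a_n = [4 a_{n-1} - 1 a_{n-2}] / D(n).
Since the indicial polynomial factors as (r - r_1)(r - r_2), D(n) = (r_1 + n - r_1)(r_1 + n - r_2) = n(n + 1/4).
Evaluating step by step (a_0 = 1):
  n = 1: D(1) = 1(1 + 1/4) = 5/4; numerator = 4(1) = 4; a_1 = (4)/(5/4) = 16/5
  n = 2: D(2) = 2(2 + 1/4) = 9/2; numerator = 4(16/5) - 1(1) = 59/5; a_2 = (59/5)/(9/2) = 118/45
  n = 3: D(3) = 3(3 + 1/4) = 39/4; numerator = 4(118/45) - 1(16/5) = 328/45; a_3 = (328/45)/(39/4) = 1312/1755
  n = 4: D(4) = 4(4 + 1/4) = 17; numerator = 4(1312/1755) - 1(118/45) = 646/1755; a_4 = (646/1755)/(17) = 38/1755
  n = 5: D(5) = 5(5 + 1/4) = 105/4; numerator = 4(38/1755) - 1(1312/1755) = -232/351; a_5 = (-232/351)/(105/4) = -928/36855
  n = 6: D(6) = 6(6 + 1/4) = 75/2; numerator = 4(-928/36855) - 1(38/1755) = -902/7371; a_6 = (-902/7371)/(75/2) = -1804/552825

r = 1/2; a_0 = 1; a_1 = 16/5; a_2 = 118/45; a_3 = 1312/1755; a_4 = 38/1755; a_5 = -928/36855; a_6 = -1804/552825


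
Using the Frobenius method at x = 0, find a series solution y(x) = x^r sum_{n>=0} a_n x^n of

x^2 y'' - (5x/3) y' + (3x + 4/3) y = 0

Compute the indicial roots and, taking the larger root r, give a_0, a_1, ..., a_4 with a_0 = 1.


Write in Frobenius form y'' + (p(x)/x) y' + (q(x)/x^2) y = 0:
  p(x) = -5/3,  q(x) = 3x + 4/3.
Indicial equation: r(r-1) + (-5/3) r + (4/3) = 0 -> roots r_1 = 2, r_2 = 2/3.
Take r = r_1 = 2. Let y(x) = x^r sum_{n>=0} a_n x^n with a_0 = 1.
Substitute y = x^r sum a_n x^n and match x^{r+n}. The recurrence is
  D(n) a_n + 3 a_{n-1} = 0,  where D(n) = (r+n)(r+n-1) + (-5/3)(r+n) + (4/3).
  a_n = -3 / D(n) * a_{n-1}.
Since the indicial polynomial factors as (r - r_1)(r - r_2), D(n) = (r_1 + n - r_1)(r_1 + n - r_2) = n(n + 4/3).
Evaluating step by step (a_0 = 1):
  n = 1: D(1) = 1(1 + 4/3) = 7/3; numerator = -3(1) = -3; a_1 = (-3)/(7/3) = -9/7
  n = 2: D(2) = 2(2 + 4/3) = 20/3; numerator = -3(-9/7) = 27/7; a_2 = (27/7)/(20/3) = 81/140
  n = 3: D(3) = 3(3 + 4/3) = 13; numerator = -3(81/140) = -243/140; a_3 = (-243/140)/(13) = -243/1820
  n = 4: D(4) = 4(4 + 4/3) = 64/3; numerator = -3(-243/1820) = 729/1820; a_4 = (729/1820)/(64/3) = 2187/116480

r = 2; a_0 = 1; a_1 = -9/7; a_2 = 81/140; a_3 = -243/1820; a_4 = 2187/116480


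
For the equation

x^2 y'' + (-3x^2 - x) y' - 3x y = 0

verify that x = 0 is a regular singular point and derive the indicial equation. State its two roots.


Divide by x^2 to reach normal form y'' + P_1(x) y' + P_2(x) y = 0 with P_1(x) = -3 - 1/x and P_2(x) = -3/x.
x = 0 is a singular point because the y'-coefficient -3 - 1/x has a pole at x = 0 and the y-coefficient -3/x has a pole at x = 0.
It is a regular singular point because x P_1(x) = p(x) = -3x - 1 and x^2 P_2(x) = q(x) = -3x are polynomials, hence analytic at x = 0.
p(0) = -1,  q(0) = 0.
Indicial equation: r(r-1) + p(0) r + q(0) = 0, i.e. r^2 + (p(0) - 1) r + q(0) = 0, i.e. r^2 - 2 r = 0.
Discriminant: (-2)^2 - 4(0) = 4, so r = (2 ± 2)/2.
Solving: r_1 = 2, r_2 = 0.

indicial: r^2 - 2 r = 0; roots r_1 = 2, r_2 = 0


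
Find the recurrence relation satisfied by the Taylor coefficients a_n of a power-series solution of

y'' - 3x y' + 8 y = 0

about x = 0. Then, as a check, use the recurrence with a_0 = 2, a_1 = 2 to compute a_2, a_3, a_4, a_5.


Substitute y = sum_n a_n x^n.
y''(x) has coefficient (n+2)(n+1) a_{n+2} at x^n;
-3 x y'(x) has coefficient -3 n a_n at x^n (shift);
8 y(x) has coefficient 8 a_n at x^n.
Matching x^n: (n+2)(n+1) a_{n+2} + (-3n + 8) a_n = 0.
Thus a_{n+2} = (3n - 8) / ((n+1)(n+2)) * a_n.

Check with a_0 = 2, a_1 = 2 (apply the recurrence for n = 0, 1, 2, 3): a_0 = 2, a_1 = 2, a_2 = -8, a_3 = -5/3, a_4 = 4/3, a_5 = -1/12.

a_(n+2) = (3n - 8) / ((n+1)(n+2)) * a_n; check: a_0 = 2, a_1 = 2, a_2 = -8, a_3 = -5/3, a_4 = 4/3, a_5 = -1/12


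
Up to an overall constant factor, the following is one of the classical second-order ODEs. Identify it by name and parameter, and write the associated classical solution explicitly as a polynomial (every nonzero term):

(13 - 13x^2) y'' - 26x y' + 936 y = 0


All three coefficients share the factor 13; dividing through by 13 gives  (1 - x^2) y'' - 2x y' + 72 y = 0.
This matches the Legendre equation (1 - x^2) y'' - 2x y' + n(n+1) y = 0 (note the -2x y' term) with n(n+1) = 72, so n = 8; the polynomial solution is P_8(x).
With y = sum_k a_k x^k, matching x^k gives (k+2)(k+1) a_{k+2} = [k(k+1) - n(n+1)] a_k = (k - 8)(k + 9) a_k. The right side vanishes at k = 8, so the series with the parity of 8 terminates at degree 8.
Standard normalization (P_n(1) = 1): leading coefficient (2n)!/(2^n (n!)^2) = 20922789888000/(256*1625702400) = 6435/128, so a_8 = 6435/128. Work downward with a_k = (k+1)(k+2) a_{k+2} / ((k - 8)(k + 9)):
  a_6 = (7)(8)(6435/128) / ((6 - 8)(6 + 9)) = (45045/16)/(-30) = -3003/32
  a_4 = (5)(6)(-3003/32) / ((4 - 8)(4 + 9)) = (-45045/16)/(-52) = 3465/64
  a_2 = (3)(4)(3465/64) / ((2 - 8)(2 + 9)) = (10395/16)/(-66) = -315/32
  a_0 = (1)(2)(-315/32) / ((0 - 8)(0 + 9)) = (-315/16)/(-72) = 35/128
Hence P_8(x) = 6435 x^8/128 - 3003 x^6/32 + 3465 x^4/64 - 315 x^2/32 + 35/128.

P_8(x); series = 6435 x^8/128 - 3003 x^6/32 + 3465 x^4/64 - 315 x^2/32 + 35/128


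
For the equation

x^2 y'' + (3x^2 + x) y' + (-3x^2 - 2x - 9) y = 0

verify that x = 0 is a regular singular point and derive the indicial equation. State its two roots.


Divide by x^2 to reach normal form y'' + P_1(x) y' + P_2(x) y = 0 with P_1(x) = 3 + 1/x and P_2(x) = -3 - 2/x - 9/x^2.
x = 0 is a singular point because the y'-coefficient 3 + 1/x has a pole at x = 0 and the y-coefficient -3 - 2/x - 9/x^2 has a pole at x = 0.
It is a regular singular point because x P_1(x) = p(x) = 3x + 1 and x^2 P_2(x) = q(x) = -3x^2 - 2x - 9 are polynomials, hence analytic at x = 0.
p(0) = 1,  q(0) = -9.
Indicial equation: r(r-1) + p(0) r + q(0) = 0, i.e. r^2 + (p(0) - 1) r + q(0) = 0, i.e. r^2 - 9 = 0.
Discriminant: (0)^2 - 4(-9) = 36, so r = (0 ± 6)/2.
Solving: r_1 = 3, r_2 = -3.

indicial: r^2 - 9 = 0; roots r_1 = 3, r_2 = -3


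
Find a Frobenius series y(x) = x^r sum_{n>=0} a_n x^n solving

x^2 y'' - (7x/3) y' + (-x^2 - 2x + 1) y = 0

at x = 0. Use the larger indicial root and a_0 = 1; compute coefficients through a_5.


Write in Frobenius form y'' + (p(x)/x) y' + (q(x)/x^2) y = 0:
  p(x) = -7/3,  q(x) = -x^2 - 2x + 1.
Indicial equation: r(r-1) + (-7/3) r + (1) = 0 -> roots r_1 = 3, r_2 = 1/3.
Take r = r_1 = 3. Let y(x) = x^r sum_{n>=0} a_n x^n with a_0 = 1.
Substitute y = x^r sum a_n x^n and match x^{r+n}. The recurrence is
  D(n) a_n - 2 a_{n-1} - 1 a_{n-2} = 0,  where D(n) = (r+n)(r+n-1) + (-7/3)(r+n) + (1).
  a_n = [2 a_{n-1} + 1 a_{n-2}] / D(n).
Since the indicial polynomial factors as (r - r_1)(r - r_2), D(n) = (r_1 + n - r_1)(r_1 + n - r_2) = n(n + 8/3).
Evaluating step by step (a_0 = 1):
  n = 1: D(1) = 1(1 + 8/3) = 11/3; numerator = 2(1) = 2; a_1 = (2)/(11/3) = 6/11
  n = 2: D(2) = 2(2 + 8/3) = 28/3; numerator = 2(6/11) + 1(1) = 23/11; a_2 = (23/11)/(28/3) = 69/308
  n = 3: D(3) = 3(3 + 8/3) = 17; numerator = 2(69/308) + 1(6/11) = 153/154; a_3 = (153/154)/(17) = 9/154
  n = 4: D(4) = 4(4 + 8/3) = 80/3; numerator = 2(9/154) + 1(69/308) = 15/44; a_4 = (15/44)/(80/3) = 9/704
  n = 5: D(5) = 5(5 + 8/3) = 115/3; numerator = 2(9/704) + 1(9/154) = 207/2464; a_5 = (207/2464)/(115/3) = 27/12320

r = 3; a_0 = 1; a_1 = 6/11; a_2 = 69/308; a_3 = 9/154; a_4 = 9/704; a_5 = 27/12320
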